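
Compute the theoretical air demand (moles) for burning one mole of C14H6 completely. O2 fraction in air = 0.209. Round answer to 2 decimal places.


Balanced combustion: C14H6 + 15.5 O2 -> 14 CO2 + 3 H2O
O2 needed = C + H/4 = 14 + 6/4 = 15.50 moles
Air moles = O2 / 0.209 = 15.50 / 0.209 = 74.16 moles air


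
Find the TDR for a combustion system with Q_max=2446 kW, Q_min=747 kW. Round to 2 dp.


TDR = Q_max / Q_min
TDR = 2446 / 747 = 3.27


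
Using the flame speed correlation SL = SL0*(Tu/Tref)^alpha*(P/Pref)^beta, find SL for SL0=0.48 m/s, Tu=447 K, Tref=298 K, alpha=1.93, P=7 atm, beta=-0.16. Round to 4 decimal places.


SL = SL0 * (Tu/Tref)^alpha * (P/Pref)^beta
T ratio = 447/298 = 1.50000000
(T ratio)^alpha = 1.50000000^1.93 = 2.187037
(P/Pref)^beta = 7^(-0.16) = 0.732461
SL = 0.48 * 2.187037 * 0.732461 = 0.7689 m/s


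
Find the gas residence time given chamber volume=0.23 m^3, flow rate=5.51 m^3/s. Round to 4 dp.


tau = V / Q_flow
tau = 0.23 / 5.51 = 0.0417 s


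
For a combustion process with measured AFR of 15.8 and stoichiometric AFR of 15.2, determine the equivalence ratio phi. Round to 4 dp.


phi = AFR_stoich / AFR_actual
phi = 15.2 / 15.8 = 0.9620


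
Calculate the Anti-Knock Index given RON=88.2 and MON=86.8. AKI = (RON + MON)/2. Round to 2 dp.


AKI = (RON + MON) / 2
AKI = (88.2 + 86.8) / 2
AKI = 175.0 / 2 = 87.50


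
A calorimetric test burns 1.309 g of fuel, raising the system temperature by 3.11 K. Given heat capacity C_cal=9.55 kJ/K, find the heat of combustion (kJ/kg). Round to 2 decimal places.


Hc = C_cal * delta_T / m_fuel
Q_released = 9.55 * 3.11 = 29.7005 kJ
m_fuel = 1.309 g = 1.309/1000 kg = 0.001309 kg
Hc = 29.7005 / 0.001309 = 22689.46 kJ/kg


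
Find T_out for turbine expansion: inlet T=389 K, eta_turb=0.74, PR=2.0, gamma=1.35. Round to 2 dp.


T_out = T_in * (1 - eta * (1 - PR^(-(gamma-1)/gamma)))
Exponent = -(1.35-1)/1.35 = -0.25925926
PR^exp = 2.0^(-0.25925926) = 0.83551680
Factor = 1 - 0.74*(1 - 0.83551680) = 0.87828243
T_out = 389 * 0.87828243 = 341.65 K


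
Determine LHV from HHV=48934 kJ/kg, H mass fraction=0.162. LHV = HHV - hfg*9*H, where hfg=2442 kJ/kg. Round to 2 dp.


LHV = HHV - hfg * 9 * H
Water correction = 2442 * 9 * 0.162 = 3560.436 kJ/kg
LHV = 48934 - 3560.436 = 45373.56 kJ/kg


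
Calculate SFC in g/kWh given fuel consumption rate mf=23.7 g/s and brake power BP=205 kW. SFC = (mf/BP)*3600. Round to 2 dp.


SFC = (mf / BP) * 3600
Rate = 23.7 / 205 = 0.115610 g/(s*kW)
SFC = 0.115610 * 3600 = 416.20 g/kWh


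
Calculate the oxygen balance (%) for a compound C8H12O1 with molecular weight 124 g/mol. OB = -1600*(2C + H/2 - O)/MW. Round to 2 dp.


OB = -1600 * (2C + H/2 - O) / MW
Inner = 2*8 + 12/2 - 1 = 21.00
OB = -1600 * 21.00 / 124 = -270.97%


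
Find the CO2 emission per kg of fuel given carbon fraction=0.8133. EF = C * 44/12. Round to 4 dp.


EF = C_frac * (M_CO2 / M_C)
EF = 0.8133 * (44/12)
EF = 0.8133 * 3.666667 = 2.9821 kg_CO2/kg_fuel


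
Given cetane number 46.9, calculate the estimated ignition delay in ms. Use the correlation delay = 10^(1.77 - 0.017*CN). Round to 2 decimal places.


delay = 10^(1.77 - 0.017*CN)
Exponent = 1.77 - 0.017*46.9 = 0.9727
delay = 10^0.9727 = 9.39 ms


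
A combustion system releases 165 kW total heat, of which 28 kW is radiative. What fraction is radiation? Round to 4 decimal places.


f_rad = Q_rad / Q_total
f_rad = 28 / 165 = 0.1697


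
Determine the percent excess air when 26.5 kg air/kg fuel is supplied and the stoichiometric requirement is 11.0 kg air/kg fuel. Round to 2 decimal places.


Excess air = actual - stoichiometric = 26.5 - 11.0 = 15.50 kg/kg fuel
Excess air % = (excess / stoich) * 100 = (15.50 / 11.0) * 100 = 140.91%


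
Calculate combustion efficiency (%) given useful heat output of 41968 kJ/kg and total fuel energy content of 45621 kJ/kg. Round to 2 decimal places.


Efficiency = (Q_useful / Q_fuel) * 100
Efficiency = (41968 / 45621) * 100
Efficiency = 0.9199 * 100 = 91.99%


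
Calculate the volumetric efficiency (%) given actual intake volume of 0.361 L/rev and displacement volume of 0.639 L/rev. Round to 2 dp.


eta_v = (V_actual / V_disp) * 100
Ratio = 0.361 / 0.639 = 0.5649
eta_v = 0.5649 * 100 = 56.49%


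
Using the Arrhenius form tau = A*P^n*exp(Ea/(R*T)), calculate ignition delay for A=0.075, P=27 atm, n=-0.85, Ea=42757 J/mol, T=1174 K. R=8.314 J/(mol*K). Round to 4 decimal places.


tau = A * P^n * exp(Ea/(R*T))
P^n = 27^(-0.85) = 0.06072126
Ea/(R*T) = 42757/(8.314*1174) = 4.380555
exp(Ea/(R*T)) = 79.882333
tau = 0.075 * 0.06072126 * 79.882333 = 0.3638 ms


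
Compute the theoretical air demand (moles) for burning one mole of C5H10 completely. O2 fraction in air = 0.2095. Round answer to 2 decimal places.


Balanced combustion: C5H10 + 7.5 O2 -> 5 CO2 + 5 H2O
O2 needed = C + H/4 = 5 + 10/4 = 7.50 moles
Air moles = O2 / 0.2095 = 7.50 / 0.2095 = 35.80 moles air


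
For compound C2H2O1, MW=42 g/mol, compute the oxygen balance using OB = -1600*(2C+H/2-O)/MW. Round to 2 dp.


OB = -1600 * (2C + H/2 - O) / MW
Inner = 2*2 + 2/2 - 1 = 4.00
OB = -1600 * 4.00 / 42 = -152.38%


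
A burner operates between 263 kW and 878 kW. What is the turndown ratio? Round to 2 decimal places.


TDR = Q_max / Q_min
TDR = 878 / 263 = 3.34


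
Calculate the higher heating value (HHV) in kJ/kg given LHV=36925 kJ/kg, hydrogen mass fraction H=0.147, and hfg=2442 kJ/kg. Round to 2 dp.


HHV = LHV + hfg * 9 * H
Water addition = 2442 * 9 * 0.147 = 3230.766 kJ/kg
HHV = 36925 + 3230.766 = 40155.77 kJ/kg


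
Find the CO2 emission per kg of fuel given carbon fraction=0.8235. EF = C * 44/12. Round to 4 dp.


EF = C_frac * (M_CO2 / M_C)
EF = 0.8235 * (44/12)
EF = 0.8235 * 3.666667 = 3.0195 kg_CO2/kg_fuel


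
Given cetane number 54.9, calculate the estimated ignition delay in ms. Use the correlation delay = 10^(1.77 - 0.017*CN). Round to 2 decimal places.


delay = 10^(1.77 - 0.017*CN)
Exponent = 1.77 - 0.017*54.9 = 0.8367
delay = 10^0.8367 = 6.87 ms


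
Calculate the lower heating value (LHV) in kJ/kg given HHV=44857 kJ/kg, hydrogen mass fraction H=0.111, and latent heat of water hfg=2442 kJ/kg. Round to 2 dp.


LHV = HHV - hfg * 9 * H
Water correction = 2442 * 9 * 0.111 = 2439.558 kJ/kg
LHV = 44857 - 2439.558 = 42417.44 kJ/kg


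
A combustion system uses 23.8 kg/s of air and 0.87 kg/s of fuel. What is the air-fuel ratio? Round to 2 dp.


AFR = m_air / m_fuel
AFR = 23.8 / 0.87 = 27.36


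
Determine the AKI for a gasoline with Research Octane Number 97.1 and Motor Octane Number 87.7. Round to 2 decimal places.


AKI = (RON + MON) / 2
AKI = (97.1 + 87.7) / 2
AKI = 184.8 / 2 = 92.40


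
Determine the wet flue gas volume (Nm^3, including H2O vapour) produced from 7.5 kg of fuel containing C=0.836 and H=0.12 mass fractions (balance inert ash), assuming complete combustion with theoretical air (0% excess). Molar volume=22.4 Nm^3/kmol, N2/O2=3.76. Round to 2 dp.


Per kg fuel: CO2 = (C/12 kmol)*22.4 = (0.836/12)*22.4 = 1.56053 Nm^3
Per kg fuel: H2O = (H/2 kmol)*22.4 = (0.12/2)*22.4 = 1.34400 Nm^3
O2 needed per kg fuel = C/12 + H/4 = 0.836/12 + 0.12/4 = 0.09966667 kmol
Per kg fuel: N2 = O2*3.76*22.4 = 0.09966667*3.76*22.4 = 8.39433 Nm^3
Total per kg = 1.56053 + 1.34400 + 8.39433 = 11.29886 Nm^3
Total = 11.29886 * 7.5 = 84.74 Nm^3


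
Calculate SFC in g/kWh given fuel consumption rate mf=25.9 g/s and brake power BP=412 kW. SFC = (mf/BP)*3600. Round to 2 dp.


SFC = (mf / BP) * 3600
Rate = 25.9 / 412 = 0.062864 g/(s*kW)
SFC = 0.062864 * 3600 = 226.31 g/kWh


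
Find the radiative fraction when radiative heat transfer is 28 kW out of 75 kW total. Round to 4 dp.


f_rad = Q_rad / Q_total
f_rad = 28 / 75 = 0.3733


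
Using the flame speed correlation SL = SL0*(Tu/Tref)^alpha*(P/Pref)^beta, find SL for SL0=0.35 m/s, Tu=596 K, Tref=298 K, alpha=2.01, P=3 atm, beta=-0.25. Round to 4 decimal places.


SL = SL0 * (Tu/Tref)^alpha * (P/Pref)^beta
T ratio = 596/298 = 2.00000000
(T ratio)^alpha = 2.00000000^2.01 = 4.027822
(P/Pref)^beta = 3^(-0.25) = 0.759836
SL = 0.35 * 4.027822 * 0.759836 = 1.0712 m/s


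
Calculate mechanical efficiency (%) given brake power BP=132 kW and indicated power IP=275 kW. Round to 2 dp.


eta_mech = (BP / IP) * 100
Ratio = 132 / 275 = 0.4800
eta_mech = 0.4800 * 100 = 48.00%


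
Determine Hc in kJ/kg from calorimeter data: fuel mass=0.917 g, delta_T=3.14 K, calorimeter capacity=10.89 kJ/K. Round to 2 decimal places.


Hc = C_cal * delta_T / m_fuel
Q_released = 10.89 * 3.14 = 34.1946 kJ
m_fuel = 0.917 g = 0.917/1000 kg = 0.000917 kg
Hc = 34.1946 / 0.000917 = 37289.64 kJ/kg


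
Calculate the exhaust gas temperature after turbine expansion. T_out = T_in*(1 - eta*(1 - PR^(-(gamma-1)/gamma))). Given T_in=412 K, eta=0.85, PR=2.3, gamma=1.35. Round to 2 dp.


T_out = T_in * (1 - eta * (1 - PR^(-(gamma-1)/gamma)))
Exponent = -(1.35-1)/1.35 = -0.25925926
PR^exp = 2.3^(-0.25925926) = 0.80578413
Factor = 1 - 0.85*(1 - 0.80578413) = 0.83491651
T_out = 412 * 0.83491651 = 343.99 K


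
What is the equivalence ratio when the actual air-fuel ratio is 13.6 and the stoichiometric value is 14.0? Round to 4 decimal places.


phi = AFR_stoich / AFR_actual
phi = 14.0 / 13.6 = 1.0294


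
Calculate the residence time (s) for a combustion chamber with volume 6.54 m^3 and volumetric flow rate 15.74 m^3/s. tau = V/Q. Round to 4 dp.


tau = V / Q_flow
tau = 6.54 / 15.74 = 0.4155 s


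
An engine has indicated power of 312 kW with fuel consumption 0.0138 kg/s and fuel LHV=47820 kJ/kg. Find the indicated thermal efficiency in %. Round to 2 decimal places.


eta_ith = (IP / (mf * LHV)) * 100
Denominator = 0.0138 * 47820 = 659.9160 kW
eta_ith = (312 / 659.9160) * 100 = 47.28%


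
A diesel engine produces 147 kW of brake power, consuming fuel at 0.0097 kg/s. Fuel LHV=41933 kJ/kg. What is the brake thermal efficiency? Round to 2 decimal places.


eta_BTE = (BP / (mf * LHV)) * 100
Denominator = 0.0097 * 41933 = 406.7501 kW
eta_BTE = (147 / 406.7501) * 100 = 36.14%


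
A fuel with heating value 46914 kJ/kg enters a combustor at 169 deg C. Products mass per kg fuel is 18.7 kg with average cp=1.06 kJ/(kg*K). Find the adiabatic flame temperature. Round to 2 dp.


T_ad = T_in + Hc / (m_p * cp)
Denominator = 18.7 * 1.06 = 19.8220
Temperature rise = 46914 / 19.8220 = 2366.76 K
T_ad = 169 + 2366.76 = 2535.76 deg C


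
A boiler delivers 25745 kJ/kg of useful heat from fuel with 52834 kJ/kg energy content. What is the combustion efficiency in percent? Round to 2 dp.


Efficiency = (Q_useful / Q_fuel) * 100
Efficiency = (25745 / 52834) * 100
Efficiency = 0.4873 * 100 = 48.73%


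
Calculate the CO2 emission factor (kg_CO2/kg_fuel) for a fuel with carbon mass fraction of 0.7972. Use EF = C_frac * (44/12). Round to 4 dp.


EF = C_frac * (M_CO2 / M_C)
EF = 0.7972 * (44/12)
EF = 0.7972 * 3.666667 = 2.9231 kg_CO2/kg_fuel


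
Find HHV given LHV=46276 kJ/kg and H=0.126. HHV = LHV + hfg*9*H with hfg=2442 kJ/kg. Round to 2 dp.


HHV = LHV + hfg * 9 * H
Water addition = 2442 * 9 * 0.126 = 2769.228 kJ/kg
HHV = 46276 + 2769.228 = 49045.23 kJ/kg


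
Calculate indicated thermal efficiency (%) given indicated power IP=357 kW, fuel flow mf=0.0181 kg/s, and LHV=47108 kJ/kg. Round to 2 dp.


eta_ith = (IP / (mf * LHV)) * 100
Denominator = 0.0181 * 47108 = 852.6548 kW
eta_ith = (357 / 852.6548) * 100 = 41.87%


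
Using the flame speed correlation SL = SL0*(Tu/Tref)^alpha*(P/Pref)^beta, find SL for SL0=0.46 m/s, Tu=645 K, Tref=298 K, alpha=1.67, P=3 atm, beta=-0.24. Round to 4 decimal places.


SL = SL0 * (Tu/Tref)^alpha * (P/Pref)^beta
T ratio = 645/298 = 2.16442953
(T ratio)^alpha = 2.16442953^1.67 = 3.630978
(P/Pref)^beta = 3^(-0.24) = 0.768229
SL = 0.46 * 3.630978 * 0.768229 = 1.2831 m/s


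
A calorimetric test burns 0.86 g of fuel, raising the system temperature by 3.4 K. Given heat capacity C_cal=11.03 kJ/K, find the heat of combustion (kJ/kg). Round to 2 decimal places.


Hc = C_cal * delta_T / m_fuel
Q_released = 11.03 * 3.4 = 37.5020 kJ
m_fuel = 0.86 g = 0.86/1000 kg = 0.000860 kg
Hc = 37.5020 / 0.000860 = 43606.98 kJ/kg


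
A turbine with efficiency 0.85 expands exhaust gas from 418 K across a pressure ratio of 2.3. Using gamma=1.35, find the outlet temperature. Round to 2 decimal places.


T_out = T_in * (1 - eta * (1 - PR^(-(gamma-1)/gamma)))
Exponent = -(1.35-1)/1.35 = -0.25925926
PR^exp = 2.3^(-0.25925926) = 0.80578413
Factor = 1 - 0.85*(1 - 0.80578413) = 0.83491651
T_out = 418 * 0.83491651 = 349.00 K


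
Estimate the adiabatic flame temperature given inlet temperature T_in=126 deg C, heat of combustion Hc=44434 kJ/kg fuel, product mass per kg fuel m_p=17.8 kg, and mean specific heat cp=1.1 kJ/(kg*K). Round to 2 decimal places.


T_ad = T_in + Hc / (m_p * cp)
Denominator = 17.8 * 1.1 = 19.5800
Temperature rise = 44434 / 19.5800 = 2269.36 K
T_ad = 126 + 2269.36 = 2395.36 deg C


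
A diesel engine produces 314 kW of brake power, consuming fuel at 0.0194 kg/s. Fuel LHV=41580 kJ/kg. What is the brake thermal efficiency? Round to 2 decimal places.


eta_BTE = (BP / (mf * LHV)) * 100
Denominator = 0.0194 * 41580 = 806.6520 kW
eta_BTE = (314 / 806.6520) * 100 = 38.93%


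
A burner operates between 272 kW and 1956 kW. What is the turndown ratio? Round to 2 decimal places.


TDR = Q_max / Q_min
TDR = 1956 / 272 = 7.19


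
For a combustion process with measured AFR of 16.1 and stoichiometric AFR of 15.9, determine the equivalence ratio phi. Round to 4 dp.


phi = AFR_stoich / AFR_actual
phi = 15.9 / 16.1 = 0.9876


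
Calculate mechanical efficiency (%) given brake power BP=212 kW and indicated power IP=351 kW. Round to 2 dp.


eta_mech = (BP / IP) * 100
Ratio = 212 / 351 = 0.6040
eta_mech = 0.6040 * 100 = 60.40%


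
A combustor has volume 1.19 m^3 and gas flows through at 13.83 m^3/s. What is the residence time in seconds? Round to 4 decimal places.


tau = V / Q_flow
tau = 1.19 / 13.83 = 0.0860 s


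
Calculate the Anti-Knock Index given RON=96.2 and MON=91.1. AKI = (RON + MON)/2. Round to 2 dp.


AKI = (RON + MON) / 2
AKI = (96.2 + 91.1) / 2
AKI = 187.3 / 2 = 93.65


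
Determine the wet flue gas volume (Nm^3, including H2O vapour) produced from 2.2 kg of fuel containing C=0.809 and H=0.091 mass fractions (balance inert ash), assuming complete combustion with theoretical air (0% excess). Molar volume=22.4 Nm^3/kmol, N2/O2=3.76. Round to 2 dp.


Per kg fuel: CO2 = (C/12 kmol)*22.4 = (0.809/12)*22.4 = 1.51013 Nm^3
Per kg fuel: H2O = (H/2 kmol)*22.4 = (0.091/2)*22.4 = 1.01920 Nm^3
O2 needed per kg fuel = C/12 + H/4 = 0.809/12 + 0.091/4 = 0.09016667 kmol
Per kg fuel: N2 = O2*3.76*22.4 = 0.09016667*3.76*22.4 = 7.59420 Nm^3
Total per kg = 1.51013 + 1.01920 + 7.59420 = 10.12353 Nm^3
Total = 10.12353 * 2.2 = 22.27 Nm^3


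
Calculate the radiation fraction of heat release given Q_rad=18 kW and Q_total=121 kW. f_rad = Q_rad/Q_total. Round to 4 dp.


f_rad = Q_rad / Q_total
f_rad = 18 / 121 = 0.1488


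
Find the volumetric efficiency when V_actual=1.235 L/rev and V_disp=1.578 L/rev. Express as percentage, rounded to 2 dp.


eta_v = (V_actual / V_disp) * 100
Ratio = 1.235 / 1.578 = 0.7826
eta_v = 0.7826 * 100 = 78.26%


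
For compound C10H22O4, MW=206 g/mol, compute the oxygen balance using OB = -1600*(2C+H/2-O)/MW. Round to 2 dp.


OB = -1600 * (2C + H/2 - O) / MW
Inner = 2*10 + 22/2 - 4 = 27.00
OB = -1600 * 27.00 / 206 = -209.71%


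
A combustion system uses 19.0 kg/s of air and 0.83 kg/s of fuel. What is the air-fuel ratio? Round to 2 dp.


AFR = m_air / m_fuel
AFR = 19.0 / 0.83 = 22.89


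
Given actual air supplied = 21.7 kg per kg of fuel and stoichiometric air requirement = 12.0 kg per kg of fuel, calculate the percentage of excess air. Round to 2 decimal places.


Excess air = actual - stoichiometric = 21.7 - 12.0 = 9.70 kg/kg fuel
Excess air % = (excess / stoich) * 100 = (9.70 / 12.0) * 100 = 80.83%


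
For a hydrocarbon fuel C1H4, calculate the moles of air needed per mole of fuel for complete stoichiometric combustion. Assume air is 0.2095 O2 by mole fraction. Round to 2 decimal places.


Balanced combustion: C1H4 + 2 O2 -> 1 CO2 + 2 H2O
O2 needed = C + H/4 = 1 + 4/4 = 2.00 moles
Air moles = O2 / 0.2095 = 2.00 / 0.2095 = 9.55 moles air


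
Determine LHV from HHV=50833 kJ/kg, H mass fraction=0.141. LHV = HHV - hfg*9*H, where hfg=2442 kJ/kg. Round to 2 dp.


LHV = HHV - hfg * 9 * H
Water correction = 2442 * 9 * 0.141 = 3098.898 kJ/kg
LHV = 50833 - 3098.898 = 47734.10 kJ/kg


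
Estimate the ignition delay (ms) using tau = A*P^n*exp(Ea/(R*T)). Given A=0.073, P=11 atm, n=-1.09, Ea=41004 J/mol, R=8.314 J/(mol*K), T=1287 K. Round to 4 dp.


tau = A * P^n * exp(Ea/(R*T))
P^n = 11^(-1.09) = 0.07326254
Ea/(R*T) = 41004/(8.314*1287) = 3.832107
exp(Ea/(R*T)) = 46.159707
tau = 0.073 * 0.07326254 * 46.159707 = 0.2469 ms


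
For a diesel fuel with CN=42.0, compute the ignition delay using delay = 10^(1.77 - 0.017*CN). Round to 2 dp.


delay = 10^(1.77 - 0.017*CN)
Exponent = 1.77 - 0.017*42.0 = 1.0560
delay = 10^1.0560 = 11.38 ms


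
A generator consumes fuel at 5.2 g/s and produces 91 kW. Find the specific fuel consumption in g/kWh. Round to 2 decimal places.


SFC = (mf / BP) * 3600
Rate = 5.2 / 91 = 0.057143 g/(s*kW)
SFC = 0.057143 * 3600 = 205.71 g/kWh


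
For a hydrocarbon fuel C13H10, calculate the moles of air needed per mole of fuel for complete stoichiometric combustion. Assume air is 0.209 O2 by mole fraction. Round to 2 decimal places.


Balanced combustion: C13H10 + 15.5 O2 -> 13 CO2 + 5 H2O
O2 needed = C + H/4 = 13 + 10/4 = 15.50 moles
Air moles = O2 / 0.209 = 15.50 / 0.209 = 74.16 moles air


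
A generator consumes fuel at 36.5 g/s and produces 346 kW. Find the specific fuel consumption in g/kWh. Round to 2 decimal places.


SFC = (mf / BP) * 3600
Rate = 36.5 / 346 = 0.105491 g/(s*kW)
SFC = 0.105491 * 3600 = 379.77 g/kWh


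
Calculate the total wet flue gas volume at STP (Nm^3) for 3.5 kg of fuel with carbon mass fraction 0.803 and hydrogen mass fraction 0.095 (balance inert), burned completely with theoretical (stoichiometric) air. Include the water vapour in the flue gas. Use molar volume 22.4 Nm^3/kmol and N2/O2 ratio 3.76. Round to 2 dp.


Per kg fuel: CO2 = (C/12 kmol)*22.4 = (0.803/12)*22.4 = 1.49893 Nm^3
Per kg fuel: H2O = (H/2 kmol)*22.4 = (0.095/2)*22.4 = 1.06400 Nm^3
O2 needed per kg fuel = C/12 + H/4 = 0.803/12 + 0.095/4 = 0.09066667 kmol
Per kg fuel: N2 = O2*3.76*22.4 = 0.09066667*3.76*22.4 = 7.63631 Nm^3
Total per kg = 1.49893 + 1.06400 + 7.63631 = 10.19924 Nm^3
Total = 10.19924 * 3.5 = 35.70 Nm^3


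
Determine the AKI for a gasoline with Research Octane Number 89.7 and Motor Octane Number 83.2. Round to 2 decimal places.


AKI = (RON + MON) / 2
AKI = (89.7 + 83.2) / 2
AKI = 172.9 / 2 = 86.45


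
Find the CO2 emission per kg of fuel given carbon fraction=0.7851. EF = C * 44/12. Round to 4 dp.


EF = C_frac * (M_CO2 / M_C)
EF = 0.7851 * (44/12)
EF = 0.7851 * 3.666667 = 2.8787 kg_CO2/kg_fuel


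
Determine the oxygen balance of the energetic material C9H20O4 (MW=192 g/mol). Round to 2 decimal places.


OB = -1600 * (2C + H/2 - O) / MW
Inner = 2*9 + 20/2 - 4 = 24.00
OB = -1600 * 24.00 / 192 = -200.00%


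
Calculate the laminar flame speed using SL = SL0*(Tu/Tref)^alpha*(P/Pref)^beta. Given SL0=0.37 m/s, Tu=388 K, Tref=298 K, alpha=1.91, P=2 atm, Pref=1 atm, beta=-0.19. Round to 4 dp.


SL = SL0 * (Tu/Tref)^alpha * (P/Pref)^beta
T ratio = 388/298 = 1.30201342
(T ratio)^alpha = 1.30201342^1.91 = 1.655448
(P/Pref)^beta = 2^(-0.19) = 0.876606
SL = 0.37 * 1.655448 * 0.876606 = 0.5369 m/s


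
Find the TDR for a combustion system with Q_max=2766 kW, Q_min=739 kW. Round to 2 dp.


TDR = Q_max / Q_min
TDR = 2766 / 739 = 3.74


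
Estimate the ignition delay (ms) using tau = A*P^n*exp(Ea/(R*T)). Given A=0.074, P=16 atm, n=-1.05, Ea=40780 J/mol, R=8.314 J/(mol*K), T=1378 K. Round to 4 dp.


tau = A * P^n * exp(Ea/(R*T))
P^n = 16^(-1.05) = 0.05440941
Ea/(R*T) = 40780/(8.314*1378) = 3.559492
exp(Ea/(R*T)) = 35.145328
tau = 0.074 * 0.05440941 * 35.145328 = 0.1415 ms


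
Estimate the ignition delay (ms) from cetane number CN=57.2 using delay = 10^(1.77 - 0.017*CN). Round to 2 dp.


delay = 10^(1.77 - 0.017*CN)
Exponent = 1.77 - 0.017*57.2 = 0.7976
delay = 10^0.7976 = 6.27 ms


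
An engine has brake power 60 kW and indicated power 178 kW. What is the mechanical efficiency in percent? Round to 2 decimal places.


eta_mech = (BP / IP) * 100
Ratio = 60 / 178 = 0.3371
eta_mech = 0.3371 * 100 = 33.71%


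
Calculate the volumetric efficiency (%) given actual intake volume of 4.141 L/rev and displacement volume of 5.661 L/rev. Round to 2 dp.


eta_v = (V_actual / V_disp) * 100
Ratio = 4.141 / 5.661 = 0.7315
eta_v = 0.7315 * 100 = 73.15%


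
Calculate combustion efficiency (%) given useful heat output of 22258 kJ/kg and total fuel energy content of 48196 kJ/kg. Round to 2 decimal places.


Efficiency = (Q_useful / Q_fuel) * 100
Efficiency = (22258 / 48196) * 100
Efficiency = 0.4618 * 100 = 46.18%


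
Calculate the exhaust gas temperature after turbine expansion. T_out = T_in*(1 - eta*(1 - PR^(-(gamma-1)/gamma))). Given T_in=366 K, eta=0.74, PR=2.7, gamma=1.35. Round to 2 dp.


T_out = T_in * (1 - eta * (1 - PR^(-(gamma-1)/gamma)))
Exponent = -(1.35-1)/1.35 = -0.25925926
PR^exp = 2.7^(-0.25925926) = 0.77297411
Factor = 1 - 0.74*(1 - 0.77297411) = 0.83200084
T_out = 366 * 0.83200084 = 304.51 K


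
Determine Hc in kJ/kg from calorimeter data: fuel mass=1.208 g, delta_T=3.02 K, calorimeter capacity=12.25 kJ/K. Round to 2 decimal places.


Hc = C_cal * delta_T / m_fuel
Q_released = 12.25 * 3.02 = 36.9950 kJ
m_fuel = 1.208 g = 1.208/1000 kg = 0.001208 kg
Hc = 36.9950 / 0.001208 = 30625.00 kJ/kg


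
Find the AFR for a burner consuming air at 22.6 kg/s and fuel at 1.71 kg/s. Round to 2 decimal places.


AFR = m_air / m_fuel
AFR = 22.6 / 1.71 = 13.22


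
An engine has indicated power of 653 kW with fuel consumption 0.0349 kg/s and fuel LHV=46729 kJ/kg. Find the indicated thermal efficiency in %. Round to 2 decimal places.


eta_ith = (IP / (mf * LHV)) * 100
Denominator = 0.0349 * 46729 = 1630.8421 kW
eta_ith = (653 / 1630.8421) * 100 = 40.04%


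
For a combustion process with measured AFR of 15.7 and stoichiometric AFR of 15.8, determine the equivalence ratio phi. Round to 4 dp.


phi = AFR_stoich / AFR_actual
phi = 15.8 / 15.7 = 1.0064


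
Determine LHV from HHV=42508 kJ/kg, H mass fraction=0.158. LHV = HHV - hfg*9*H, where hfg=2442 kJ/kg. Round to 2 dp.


LHV = HHV - hfg * 9 * H
Water correction = 2442 * 9 * 0.158 = 3472.524 kJ/kg
LHV = 42508 - 3472.524 = 39035.48 kJ/kg


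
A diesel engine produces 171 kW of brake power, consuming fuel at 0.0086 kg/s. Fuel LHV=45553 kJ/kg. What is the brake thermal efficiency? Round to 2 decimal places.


eta_BTE = (BP / (mf * LHV)) * 100
Denominator = 0.0086 * 45553 = 391.7558 kW
eta_BTE = (171 / 391.7558) * 100 = 43.65%


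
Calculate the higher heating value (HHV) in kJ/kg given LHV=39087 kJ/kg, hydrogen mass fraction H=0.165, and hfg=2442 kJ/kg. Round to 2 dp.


HHV = LHV + hfg * 9 * H
Water addition = 2442 * 9 * 0.165 = 3626.370 kJ/kg
HHV = 39087 + 3626.370 = 42713.37 kJ/kg


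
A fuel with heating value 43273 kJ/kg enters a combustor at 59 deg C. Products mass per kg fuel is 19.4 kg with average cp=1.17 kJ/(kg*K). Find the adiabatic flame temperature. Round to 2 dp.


T_ad = T_in + Hc / (m_p * cp)
Denominator = 19.4 * 1.17 = 22.6980
Temperature rise = 43273 / 22.6980 = 1906.47 K
T_ad = 59 + 1906.47 = 1965.47 deg C


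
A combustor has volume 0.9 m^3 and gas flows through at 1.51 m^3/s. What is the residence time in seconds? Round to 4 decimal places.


tau = V / Q_flow
tau = 0.9 / 1.51 = 0.5960 s


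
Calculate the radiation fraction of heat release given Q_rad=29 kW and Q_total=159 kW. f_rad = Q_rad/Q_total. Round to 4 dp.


f_rad = Q_rad / Q_total
f_rad = 29 / 159 = 0.1824


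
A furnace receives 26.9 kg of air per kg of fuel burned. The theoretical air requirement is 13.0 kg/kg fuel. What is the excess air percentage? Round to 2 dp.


Excess air = actual - stoichiometric = 26.9 - 13.0 = 13.90 kg/kg fuel
Excess air % = (excess / stoich) * 100 = (13.90 / 13.0) * 100 = 106.92%


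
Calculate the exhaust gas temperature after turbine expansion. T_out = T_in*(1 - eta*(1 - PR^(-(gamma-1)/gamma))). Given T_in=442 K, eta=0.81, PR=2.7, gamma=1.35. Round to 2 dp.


T_out = T_in * (1 - eta * (1 - PR^(-(gamma-1)/gamma)))
Exponent = -(1.35-1)/1.35 = -0.25925926
PR^exp = 2.7^(-0.25925926) = 0.77297411
Factor = 1 - 0.81*(1 - 0.77297411) = 0.81610903
T_out = 442 * 0.81610903 = 360.72 K


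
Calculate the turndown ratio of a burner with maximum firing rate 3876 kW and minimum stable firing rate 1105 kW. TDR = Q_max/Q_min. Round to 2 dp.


TDR = Q_max / Q_min
TDR = 3876 / 1105 = 3.51


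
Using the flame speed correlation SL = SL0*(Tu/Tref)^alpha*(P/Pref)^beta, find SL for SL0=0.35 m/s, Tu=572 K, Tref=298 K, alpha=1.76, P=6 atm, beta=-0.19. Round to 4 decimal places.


SL = SL0 * (Tu/Tref)^alpha * (P/Pref)^beta
T ratio = 572/298 = 1.91946309
(T ratio)^alpha = 1.91946309^1.76 = 3.150623
(P/Pref)^beta = 6^(-0.19) = 0.711461
SL = 0.35 * 3.150623 * 0.711461 = 0.7845 m/s


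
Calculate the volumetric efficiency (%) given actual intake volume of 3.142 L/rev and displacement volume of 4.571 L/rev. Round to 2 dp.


eta_v = (V_actual / V_disp) * 100
Ratio = 3.142 / 4.571 = 0.6874
eta_v = 0.6874 * 100 = 68.74%


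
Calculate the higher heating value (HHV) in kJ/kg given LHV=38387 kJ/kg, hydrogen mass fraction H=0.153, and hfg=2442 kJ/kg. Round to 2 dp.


HHV = LHV + hfg * 9 * H
Water addition = 2442 * 9 * 0.153 = 3362.634 kJ/kg
HHV = 38387 + 3362.634 = 41749.63 kJ/kg


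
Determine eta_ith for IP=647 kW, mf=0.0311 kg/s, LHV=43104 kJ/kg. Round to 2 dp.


eta_ith = (IP / (mf * LHV)) * 100
Denominator = 0.0311 * 43104 = 1340.5344 kW
eta_ith = (647 / 1340.5344) * 100 = 48.26%


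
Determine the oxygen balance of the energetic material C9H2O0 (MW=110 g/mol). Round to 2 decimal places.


OB = -1600 * (2C + H/2 - O) / MW
Inner = 2*9 + 2/2 - 0 = 19.00
OB = -1600 * 19.00 / 110 = -276.36%


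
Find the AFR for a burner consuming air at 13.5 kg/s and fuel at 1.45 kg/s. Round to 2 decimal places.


AFR = m_air / m_fuel
AFR = 13.5 / 1.45 = 9.31


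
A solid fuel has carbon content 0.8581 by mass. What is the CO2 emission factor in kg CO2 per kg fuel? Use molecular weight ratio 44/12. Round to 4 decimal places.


EF = C_frac * (M_CO2 / M_C)
EF = 0.8581 * (44/12)
EF = 0.8581 * 3.666667 = 3.1464 kg_CO2/kg_fuel


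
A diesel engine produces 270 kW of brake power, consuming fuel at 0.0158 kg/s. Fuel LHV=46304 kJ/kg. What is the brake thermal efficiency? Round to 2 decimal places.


eta_BTE = (BP / (mf * LHV)) * 100
Denominator = 0.0158 * 46304 = 731.6032 kW
eta_BTE = (270 / 731.6032) * 100 = 36.91%


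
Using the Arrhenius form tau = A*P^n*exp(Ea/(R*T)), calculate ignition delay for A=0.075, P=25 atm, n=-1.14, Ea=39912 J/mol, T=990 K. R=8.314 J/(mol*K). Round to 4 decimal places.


tau = A * P^n * exp(Ea/(R*T))
P^n = 25^(-1.14) = 0.02548874
Ea/(R*T) = 39912/(8.314*990) = 4.849068
exp(Ea/(R*T)) = 127.621394
tau = 0.075 * 0.02548874 * 127.621394 = 0.2440 ms


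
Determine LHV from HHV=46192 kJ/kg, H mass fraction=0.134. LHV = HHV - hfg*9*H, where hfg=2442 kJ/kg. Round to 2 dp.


LHV = HHV - hfg * 9 * H
Water correction = 2442 * 9 * 0.134 = 2945.052 kJ/kg
LHV = 46192 - 2945.052 = 43246.95 kJ/kg


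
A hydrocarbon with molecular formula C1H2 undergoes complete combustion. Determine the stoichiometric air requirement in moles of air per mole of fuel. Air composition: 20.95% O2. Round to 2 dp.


Balanced combustion: C1H2 + 1.5 O2 -> 1 CO2 + 1 H2O
O2 needed = C + H/4 = 1 + 2/4 = 1.50 moles
Air moles = O2 / 0.2095 = 1.50 / 0.2095 = 7.16 moles air


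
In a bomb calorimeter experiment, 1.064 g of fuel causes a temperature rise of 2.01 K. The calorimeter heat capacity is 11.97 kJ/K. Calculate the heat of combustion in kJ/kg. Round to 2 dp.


Hc = C_cal * delta_T / m_fuel
Q_released = 11.97 * 2.01 = 24.0597 kJ
m_fuel = 1.064 g = 1.064/1000 kg = 0.001064 kg
Hc = 24.0597 / 0.001064 = 22612.50 kJ/kg


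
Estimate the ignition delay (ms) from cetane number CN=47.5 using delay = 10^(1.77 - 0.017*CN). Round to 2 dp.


delay = 10^(1.77 - 0.017*CN)
Exponent = 1.77 - 0.017*47.5 = 0.9625
delay = 10^0.9625 = 9.17 ms


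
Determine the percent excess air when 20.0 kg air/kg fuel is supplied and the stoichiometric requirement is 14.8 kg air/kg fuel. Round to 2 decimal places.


Excess air = actual - stoichiometric = 20.0 - 14.8 = 5.20 kg/kg fuel
Excess air % = (excess / stoich) * 100 = (5.20 / 14.8) * 100 = 35.14%


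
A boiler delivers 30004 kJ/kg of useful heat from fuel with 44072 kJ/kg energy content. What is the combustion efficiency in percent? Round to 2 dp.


Efficiency = (Q_useful / Q_fuel) * 100
Efficiency = (30004 / 44072) * 100
Efficiency = 0.6808 * 100 = 68.08%


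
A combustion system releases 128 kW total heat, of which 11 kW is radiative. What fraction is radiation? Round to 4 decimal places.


f_rad = Q_rad / Q_total
f_rad = 11 / 128 = 0.0859


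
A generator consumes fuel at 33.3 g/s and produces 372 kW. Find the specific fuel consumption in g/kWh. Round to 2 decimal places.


SFC = (mf / BP) * 3600
Rate = 33.3 / 372 = 0.089516 g/(s*kW)
SFC = 0.089516 * 3600 = 322.26 g/kWh


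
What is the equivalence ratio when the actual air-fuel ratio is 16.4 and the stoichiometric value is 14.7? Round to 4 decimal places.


phi = AFR_stoich / AFR_actual
phi = 14.7 / 16.4 = 0.8963


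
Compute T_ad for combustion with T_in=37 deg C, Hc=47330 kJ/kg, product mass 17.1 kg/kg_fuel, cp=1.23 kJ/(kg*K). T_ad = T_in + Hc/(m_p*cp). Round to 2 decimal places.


T_ad = T_in + Hc / (m_p * cp)
Denominator = 17.1 * 1.23 = 21.0330
Temperature rise = 47330 / 21.0330 = 2250.27 K
T_ad = 37 + 2250.27 = 2287.27 deg C


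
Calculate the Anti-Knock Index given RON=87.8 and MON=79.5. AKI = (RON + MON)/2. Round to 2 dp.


AKI = (RON + MON) / 2
AKI = (87.8 + 79.5) / 2
AKI = 167.3 / 2 = 83.65


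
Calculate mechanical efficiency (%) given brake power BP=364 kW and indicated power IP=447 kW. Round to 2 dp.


eta_mech = (BP / IP) * 100
Ratio = 364 / 447 = 0.8143
eta_mech = 0.8143 * 100 = 81.43%


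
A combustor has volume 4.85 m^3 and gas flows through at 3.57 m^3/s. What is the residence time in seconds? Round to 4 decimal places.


tau = V / Q_flow
tau = 4.85 / 3.57 = 1.3585 s


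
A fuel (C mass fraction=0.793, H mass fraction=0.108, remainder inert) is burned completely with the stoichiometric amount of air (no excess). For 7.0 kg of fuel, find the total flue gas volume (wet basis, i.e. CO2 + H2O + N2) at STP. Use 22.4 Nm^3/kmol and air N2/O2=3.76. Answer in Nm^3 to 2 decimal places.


Per kg fuel: CO2 = (C/12 kmol)*22.4 = (0.793/12)*22.4 = 1.48027 Nm^3
Per kg fuel: H2O = (H/2 kmol)*22.4 = (0.108/2)*22.4 = 1.20960 Nm^3
O2 needed per kg fuel = C/12 + H/4 = 0.793/12 + 0.108/4 = 0.09308333 kmol
Per kg fuel: N2 = O2*3.76*22.4 = 0.09308333*3.76*22.4 = 7.83985 Nm^3
Total per kg = 1.48027 + 1.20960 + 7.83985 = 10.52972 Nm^3
Total = 10.52972 * 7.0 = 73.71 Nm^3


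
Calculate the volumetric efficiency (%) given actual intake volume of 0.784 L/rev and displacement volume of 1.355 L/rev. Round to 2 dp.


eta_v = (V_actual / V_disp) * 100
Ratio = 0.784 / 1.355 = 0.5786
eta_v = 0.5786 * 100 = 57.86%


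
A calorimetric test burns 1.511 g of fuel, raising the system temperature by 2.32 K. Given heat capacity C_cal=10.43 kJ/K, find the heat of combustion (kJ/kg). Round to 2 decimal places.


Hc = C_cal * delta_T / m_fuel
Q_released = 10.43 * 2.32 = 24.1976 kJ
m_fuel = 1.511 g = 1.511/1000 kg = 0.001511 kg
Hc = 24.1976 / 0.001511 = 16014.30 kJ/kg


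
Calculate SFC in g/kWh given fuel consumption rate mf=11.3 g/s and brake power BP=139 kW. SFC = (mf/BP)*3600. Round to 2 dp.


SFC = (mf / BP) * 3600
Rate = 11.3 / 139 = 0.081295 g/(s*kW)
SFC = 0.081295 * 3600 = 292.66 g/kWh


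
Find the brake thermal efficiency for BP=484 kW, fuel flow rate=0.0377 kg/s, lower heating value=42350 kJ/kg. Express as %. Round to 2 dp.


eta_BTE = (BP / (mf * LHV)) * 100
Denominator = 0.0377 * 42350 = 1596.5950 kW
eta_BTE = (484 / 1596.5950) * 100 = 30.31%


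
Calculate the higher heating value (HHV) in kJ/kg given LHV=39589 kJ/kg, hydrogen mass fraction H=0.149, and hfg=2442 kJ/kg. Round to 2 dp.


HHV = LHV + hfg * 9 * H
Water addition = 2442 * 9 * 0.149 = 3274.722 kJ/kg
HHV = 39589 + 3274.722 = 42863.72 kJ/kg


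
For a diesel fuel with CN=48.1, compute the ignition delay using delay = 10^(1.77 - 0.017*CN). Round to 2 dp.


delay = 10^(1.77 - 0.017*CN)
Exponent = 1.77 - 0.017*48.1 = 0.9523
delay = 10^0.9523 = 8.96 ms


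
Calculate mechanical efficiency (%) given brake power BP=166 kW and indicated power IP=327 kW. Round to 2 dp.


eta_mech = (BP / IP) * 100
Ratio = 166 / 327 = 0.5076
eta_mech = 0.5076 * 100 = 50.76%


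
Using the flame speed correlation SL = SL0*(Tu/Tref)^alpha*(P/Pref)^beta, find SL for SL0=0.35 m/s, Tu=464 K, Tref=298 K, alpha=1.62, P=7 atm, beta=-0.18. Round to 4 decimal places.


SL = SL0 * (Tu/Tref)^alpha * (P/Pref)^beta
T ratio = 464/298 = 1.55704698
(T ratio)^alpha = 1.55704698^1.62 = 2.048938
(P/Pref)^beta = 7^(-0.18) = 0.704502
SL = 0.35 * 2.048938 * 0.704502 = 0.5052 m/s


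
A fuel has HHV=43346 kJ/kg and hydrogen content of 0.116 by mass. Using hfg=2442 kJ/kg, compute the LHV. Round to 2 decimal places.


LHV = HHV - hfg * 9 * H
Water correction = 2442 * 9 * 0.116 = 2549.448 kJ/kg
LHV = 43346 - 2549.448 = 40796.55 kJ/kg


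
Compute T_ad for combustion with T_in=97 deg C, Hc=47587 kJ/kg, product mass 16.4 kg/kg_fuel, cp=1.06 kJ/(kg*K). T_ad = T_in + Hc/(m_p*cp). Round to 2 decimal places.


T_ad = T_in + Hc / (m_p * cp)
Denominator = 16.4 * 1.06 = 17.3840
Temperature rise = 47587 / 17.3840 = 2737.40 K
T_ad = 97 + 2737.40 = 2834.40 deg C


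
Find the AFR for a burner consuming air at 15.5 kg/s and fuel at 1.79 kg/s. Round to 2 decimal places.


AFR = m_air / m_fuel
AFR = 15.5 / 1.79 = 8.66


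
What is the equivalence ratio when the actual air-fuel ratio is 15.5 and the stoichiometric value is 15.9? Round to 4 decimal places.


phi = AFR_stoich / AFR_actual
phi = 15.9 / 15.5 = 1.0258


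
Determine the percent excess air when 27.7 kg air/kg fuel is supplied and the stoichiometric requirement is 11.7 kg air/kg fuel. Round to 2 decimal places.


Excess air = actual - stoichiometric = 27.7 - 11.7 = 16.00 kg/kg fuel
Excess air % = (excess / stoich) * 100 = (16.00 / 11.7) * 100 = 136.75%


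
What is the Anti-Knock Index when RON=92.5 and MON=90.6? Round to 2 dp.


AKI = (RON + MON) / 2
AKI = (92.5 + 90.6) / 2
AKI = 183.1 / 2 = 91.55


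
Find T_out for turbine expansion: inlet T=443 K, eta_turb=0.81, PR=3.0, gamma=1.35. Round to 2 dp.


T_out = T_in * (1 - eta * (1 - PR^(-(gamma-1)/gamma)))
Exponent = -(1.35-1)/1.35 = -0.25925926
PR^exp = 3.0^(-0.25925926) = 0.75214556
Factor = 1 - 0.81*(1 - 0.75214556) = 0.79923790
T_out = 443 * 0.79923790 = 354.06 K


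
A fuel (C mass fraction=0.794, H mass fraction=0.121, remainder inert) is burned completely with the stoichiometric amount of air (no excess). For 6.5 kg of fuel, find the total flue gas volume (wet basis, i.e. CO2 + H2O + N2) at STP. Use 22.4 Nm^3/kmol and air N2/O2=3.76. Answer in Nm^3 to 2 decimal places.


Per kg fuel: CO2 = (C/12 kmol)*22.4 = (0.794/12)*22.4 = 1.48213 Nm^3
Per kg fuel: H2O = (H/2 kmol)*22.4 = (0.121/2)*22.4 = 1.35520 Nm^3
O2 needed per kg fuel = C/12 + H/4 = 0.794/12 + 0.121/4 = 0.09641667 kmol
Per kg fuel: N2 = O2*3.76*22.4 = 0.09641667*3.76*22.4 = 8.12060 Nm^3
Total per kg = 1.48213 + 1.35520 + 8.12060 = 10.95793 Nm^3
Total = 10.95793 * 6.5 = 71.23 Nm^3


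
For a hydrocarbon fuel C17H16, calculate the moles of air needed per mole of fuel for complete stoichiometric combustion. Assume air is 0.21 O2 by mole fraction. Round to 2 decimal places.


Balanced combustion: C17H16 + 21 O2 -> 17 CO2 + 8 H2O
O2 needed = C + H/4 = 17 + 16/4 = 21.00 moles
Air moles = O2 / 0.21 = 21.00 / 0.21 = 100.00 moles air


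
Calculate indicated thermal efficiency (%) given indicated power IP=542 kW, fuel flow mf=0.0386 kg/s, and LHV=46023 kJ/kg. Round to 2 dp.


eta_ith = (IP / (mf * LHV)) * 100
Denominator = 0.0386 * 46023 = 1776.4878 kW
eta_ith = (542 / 1776.4878) * 100 = 30.51%


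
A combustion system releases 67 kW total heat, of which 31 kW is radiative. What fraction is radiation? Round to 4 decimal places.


f_rad = Q_rad / Q_total
f_rad = 31 / 67 = 0.4627


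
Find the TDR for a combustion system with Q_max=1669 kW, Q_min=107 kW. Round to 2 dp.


TDR = Q_max / Q_min
TDR = 1669 / 107 = 15.60


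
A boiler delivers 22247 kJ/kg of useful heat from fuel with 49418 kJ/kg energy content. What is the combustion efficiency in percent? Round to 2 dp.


Efficiency = (Q_useful / Q_fuel) * 100
Efficiency = (22247 / 49418) * 100
Efficiency = 0.4502 * 100 = 45.02%


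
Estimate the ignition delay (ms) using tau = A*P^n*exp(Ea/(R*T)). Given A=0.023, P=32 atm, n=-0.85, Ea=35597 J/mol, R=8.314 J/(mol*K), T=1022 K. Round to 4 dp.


tau = A * P^n * exp(Ea/(R*T))
P^n = 32^(-0.85) = 0.05255603
Ea/(R*T) = 35597/(8.314*1022) = 4.189406
exp(Ea/(R*T)) = 65.983606
tau = 0.023 * 0.05255603 * 65.983606 = 0.0798 ms


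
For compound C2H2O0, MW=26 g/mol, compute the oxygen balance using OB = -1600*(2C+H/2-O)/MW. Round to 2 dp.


OB = -1600 * (2C + H/2 - O) / MW
Inner = 2*2 + 2/2 - 0 = 5.00
OB = -1600 * 5.00 / 26 = -307.69%


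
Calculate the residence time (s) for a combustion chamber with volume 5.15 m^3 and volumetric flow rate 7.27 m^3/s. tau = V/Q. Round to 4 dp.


tau = V / Q_flow
tau = 5.15 / 7.27 = 0.7084 s


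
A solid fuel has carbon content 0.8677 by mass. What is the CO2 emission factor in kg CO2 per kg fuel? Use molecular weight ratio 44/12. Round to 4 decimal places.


EF = C_frac * (M_CO2 / M_C)
EF = 0.8677 * (44/12)
EF = 0.8677 * 3.666667 = 3.1816 kg_CO2/kg_fuel


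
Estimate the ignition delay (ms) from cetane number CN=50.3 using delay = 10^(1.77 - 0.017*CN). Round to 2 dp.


delay = 10^(1.77 - 0.017*CN)
Exponent = 1.77 - 0.017*50.3 = 0.9149
delay = 10^0.9149 = 8.22 ms


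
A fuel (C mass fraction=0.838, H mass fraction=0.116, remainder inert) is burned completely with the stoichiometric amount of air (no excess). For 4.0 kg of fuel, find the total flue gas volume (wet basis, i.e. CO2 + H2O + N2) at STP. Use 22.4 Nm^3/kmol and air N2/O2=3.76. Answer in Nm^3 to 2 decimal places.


Per kg fuel: CO2 = (C/12 kmol)*22.4 = (0.838/12)*22.4 = 1.56427 Nm^3
Per kg fuel: H2O = (H/2 kmol)*22.4 = (0.116/2)*22.4 = 1.29920 Nm^3
O2 needed per kg fuel = C/12 + H/4 = 0.838/12 + 0.116/4 = 0.09883333 kmol
Per kg fuel: N2 = O2*3.76*22.4 = 0.09883333*3.76*22.4 = 8.32414 Nm^3
Total per kg = 1.56427 + 1.29920 + 8.32414 = 11.18761 Nm^3
Total = 11.18761 * 4.0 = 44.75 Nm^3


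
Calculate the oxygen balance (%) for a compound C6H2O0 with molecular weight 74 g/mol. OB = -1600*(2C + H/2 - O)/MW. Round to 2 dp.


OB = -1600 * (2C + H/2 - O) / MW
Inner = 2*6 + 2/2 - 0 = 13.00
OB = -1600 * 13.00 / 74 = -281.08%


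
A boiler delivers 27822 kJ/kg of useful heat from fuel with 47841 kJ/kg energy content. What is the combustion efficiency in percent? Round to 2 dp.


Efficiency = (Q_useful / Q_fuel) * 100
Efficiency = (27822 / 47841) * 100
Efficiency = 0.5816 * 100 = 58.16%
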